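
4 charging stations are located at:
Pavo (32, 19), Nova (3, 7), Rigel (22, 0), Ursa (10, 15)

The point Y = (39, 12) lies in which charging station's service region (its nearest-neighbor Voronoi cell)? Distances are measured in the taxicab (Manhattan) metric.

d(Y, Pavo) = 7 + 7 = 14
d(Y, Nova) = 36 + 5 = 41
d(Y, Rigel) = 17 + 12 = 29
d(Y, Ursa) = 29 + 3 = 32
Minimum is at Pavo.

Pavo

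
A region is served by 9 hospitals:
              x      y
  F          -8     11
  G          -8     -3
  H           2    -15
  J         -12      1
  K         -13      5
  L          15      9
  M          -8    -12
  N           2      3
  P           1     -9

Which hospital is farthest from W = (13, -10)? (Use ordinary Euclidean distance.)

K

Squared Euclidean distances:
|WF|² = 441 + 441 = 882
|WG|² = 441 + 49 = 490
|WH|² = 121 + 25 = 146
|WJ|² = 625 + 121 = 746
|WK|² = 676 + 225 = 901
|WL|² = 4 + 361 = 365
|WM|² = 441 + 4 = 445
|WN|² = 121 + 169 = 290
|WP|² = 144 + 1 = 145
The largest is to K.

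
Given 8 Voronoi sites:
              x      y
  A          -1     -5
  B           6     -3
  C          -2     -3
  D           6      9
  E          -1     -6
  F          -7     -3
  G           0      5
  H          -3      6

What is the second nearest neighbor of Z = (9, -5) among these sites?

A

Squared Euclidean distances:
|ZA|² = (9−(-1))² + (-5−(-5))² = 100 + 0 = 100
|ZB|² = (9−6)² + (-5−(-3))² = 9 + 4 = 13
|ZC|² = (9−(-2))² + (-5−(-3))² = 121 + 4 = 125
|ZD|² = (9−6)² + (-5−9)² = 9 + 196 = 205
|ZE|² = (9−(-1))² + (-5−(-6))² = 100 + 1 = 101
|ZF|² = (9−(-7))² + (-5−(-3))² = 256 + 4 = 260
|ZG|² = (9−0)² + (-5−5)² = 81 + 100 = 181
|ZH|² = (9−(-3))² + (-5−6)² = 144 + 121 = 265
Sorted ascending: B, A, E, … — the second-nearest is A.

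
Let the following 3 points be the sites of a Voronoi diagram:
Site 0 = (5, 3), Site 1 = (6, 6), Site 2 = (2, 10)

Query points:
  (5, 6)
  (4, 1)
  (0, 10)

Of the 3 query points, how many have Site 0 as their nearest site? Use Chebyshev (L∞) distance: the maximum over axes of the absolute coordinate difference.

(5, 6) — d to each: Site 0:3, Site 1:1, Site 2:4 → nearest is Site 1
(4, 1) — d to each: Site 0:2, Site 1:5, Site 2:9 → nearest is Site 0
(0, 10) — d to each: Site 0:7, Site 1:6, Site 2:2 → nearest is Site 2
1 of the 3 points has Site 0 as nearest.

1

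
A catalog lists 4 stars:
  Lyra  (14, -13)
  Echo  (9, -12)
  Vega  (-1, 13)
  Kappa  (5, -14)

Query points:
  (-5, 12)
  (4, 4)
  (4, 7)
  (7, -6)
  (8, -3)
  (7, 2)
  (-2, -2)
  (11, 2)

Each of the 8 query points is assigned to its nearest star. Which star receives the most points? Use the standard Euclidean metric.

(-5, 12) — d² to each: Lyra:986, Echo:772, Vega:17, Kappa:776 → nearest is Vega
(4, 4) — d² to each: Lyra:389, Echo:281, Vega:106, Kappa:325 → nearest is Vega
(4, 7) — d² to each: Lyra:500, Echo:386, Vega:61, Kappa:442 → nearest is Vega
(7, -6) — d² to each: Lyra:98, Echo:40, Vega:425, Kappa:68 → nearest is Echo
(8, -3) — d² to each: Lyra:136, Echo:82, Vega:337, Kappa:130 → nearest is Echo
(7, 2) — d² to each: Lyra:274, Echo:200, Vega:185, Kappa:260 → nearest is Vega
(-2, -2) — d² to each: Lyra:377, Echo:221, Vega:226, Kappa:193 → nearest is Kappa
(11, 2) — d² to each: Lyra:234, Echo:200, Vega:265, Kappa:292 → nearest is Echo
Tally — Echo:3, Vega:4, Kappa:1. Vega captures the most (4).

Vega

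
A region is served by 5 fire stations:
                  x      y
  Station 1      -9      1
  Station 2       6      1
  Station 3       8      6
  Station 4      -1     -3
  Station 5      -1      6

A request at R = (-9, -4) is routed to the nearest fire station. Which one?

Compare squared distances (the ordering matches that of the actual distances):
d²(R, Station 1) = (-9−(-9))² + (-4−1)² = 0 + 25 = 25
d²(R, Station 2) = (-9−6)² + (-4−1)² = 225 + 25 = 250
d²(R, Station 3) = (-9−8)² + (-4−6)² = 289 + 100 = 389
d²(R, Station 4) = (-9−(-1))² + (-4−(-3))² = 64 + 1 = 65
d²(R, Station 5) = (-9−(-1))² + (-4−6)² = 64 + 100 = 164
The smallest is to Station 1, so R lies in the Voronoi region of Station 1.

Station 1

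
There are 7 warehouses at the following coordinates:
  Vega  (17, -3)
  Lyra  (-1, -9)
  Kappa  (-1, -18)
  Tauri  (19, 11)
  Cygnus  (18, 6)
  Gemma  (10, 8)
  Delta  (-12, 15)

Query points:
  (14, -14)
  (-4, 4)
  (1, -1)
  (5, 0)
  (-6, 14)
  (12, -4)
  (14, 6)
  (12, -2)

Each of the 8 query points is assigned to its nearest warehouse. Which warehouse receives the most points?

(14, -14) — d² to each: Vega:130, Lyra:250, Kappa:241, Tauri:650, Cygnus:416, Gemma:500, Delta:1517 → nearest is Vega
(-4, 4) — d² to each: Vega:490, Lyra:178, Kappa:493, Tauri:578, Cygnus:488, Gemma:212, Delta:185 → nearest is Lyra
(1, -1) — d² to each: Vega:260, Lyra:68, Kappa:293, Tauri:468, Cygnus:338, Gemma:162, Delta:425 → nearest is Lyra
(5, 0) — d² to each: Vega:153, Lyra:117, Kappa:360, Tauri:317, Cygnus:205, Gemma:89, Delta:514 → nearest is Gemma
(-6, 14) — d² to each: Vega:818, Lyra:554, Kappa:1049, Tauri:634, Cygnus:640, Gemma:292, Delta:37 → nearest is Delta
(12, -4) — d² to each: Vega:26, Lyra:194, Kappa:365, Tauri:274, Cygnus:136, Gemma:148, Delta:937 → nearest is Vega
(14, 6) — d² to each: Vega:90, Lyra:450, Kappa:801, Tauri:50, Cygnus:16, Gemma:20, Delta:757 → nearest is Cygnus
(12, -2) — d² to each: Vega:26, Lyra:218, Kappa:425, Tauri:218, Cygnus:100, Gemma:104, Delta:865 → nearest is Vega
Tally — Vega:3, Lyra:2, Cygnus:1, Gemma:1, Delta:1. Vega captures the most (3).

Vega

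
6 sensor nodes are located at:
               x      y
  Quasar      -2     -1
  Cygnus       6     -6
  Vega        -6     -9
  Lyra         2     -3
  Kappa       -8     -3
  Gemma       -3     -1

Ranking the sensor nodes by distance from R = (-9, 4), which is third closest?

Since √ is increasing, it suffices to compare squared distances:
d²(R, Quasar) = 49 + 25 = 74
d²(R, Cygnus) = 225 + 100 = 325
d²(R, Vega) = 9 + 169 = 178
d²(R, Lyra) = 121 + 49 = 170
d²(R, Kappa) = 1 + 49 = 50
d²(R, Gemma) = 36 + 25 = 61
Sorted ascending: Kappa, Gemma, Quasar, Lyra, … — the third-nearest is Quasar.

Quasar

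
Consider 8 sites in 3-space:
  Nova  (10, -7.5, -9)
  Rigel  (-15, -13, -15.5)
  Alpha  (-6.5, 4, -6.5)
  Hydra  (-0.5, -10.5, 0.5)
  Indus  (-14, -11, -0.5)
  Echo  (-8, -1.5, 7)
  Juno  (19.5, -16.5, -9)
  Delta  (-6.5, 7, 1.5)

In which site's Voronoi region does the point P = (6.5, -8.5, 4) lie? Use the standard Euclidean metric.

Hydra

Since √ is increasing, it suffices to compare squared distances:
d²(P, Nova) = (6.5−10)² + (-8.5−(-7.5))² + (4−(-9))² = 12.25 + 1 + 169 = 182.25
d²(P, Rigel) = (6.5−(-15))² + (-8.5−(-13))² + (4−(-15.5))² = 462.25 + 20.25 + 380.25 = 862.75
d²(P, Alpha) = (6.5−(-6.5))² + (-8.5−4)² + (4−(-6.5))² = 169 + 156.25 + 110.25 = 435.5
d²(P, Hydra) = (6.5−(-0.5))² + (-8.5−(-10.5))² + (4−0.5)² = 49 + 4 + 12.25 = 65.25
d²(P, Indus) = (6.5−(-14))² + (-8.5−(-11))² + (4−(-0.5))² = 420.25 + 6.25 + 20.25 = 446.75
d²(P, Echo) = (6.5−(-8))² + (-8.5−(-1.5))² + (4−7)² = 210.25 + 49 + 9 = 268.25
d²(P, Juno) = (6.5−19.5)² + (-8.5−(-16.5))² + (4−(-9))² = 169 + 64 + 169 = 402
d²(P, Delta) = (6.5−(-6.5))² + (-8.5−7)² + (4−1.5)² = 169 + 240.25 + 6.25 = 415.5
The smallest is to Hydra, so P lies in the Voronoi region of Hydra.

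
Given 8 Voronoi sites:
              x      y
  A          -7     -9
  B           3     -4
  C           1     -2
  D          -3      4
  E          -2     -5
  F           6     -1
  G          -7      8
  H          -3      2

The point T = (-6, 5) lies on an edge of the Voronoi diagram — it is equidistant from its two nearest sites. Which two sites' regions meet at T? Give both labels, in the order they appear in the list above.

Squared distances from T to each site:
|TA|² = (-6−(-7))² + (5−(-9))² = 1 + 196 = 197
|TB|² = (-6−3)² + (5−(-4))² = 81 + 81 = 162
|TC|² = (-6−1)² + (5−(-2))² = 49 + 49 = 98
|TD|² = (-6−(-3))² + (5−4)² = 9 + 1 = 10
|TE|² = (-6−(-2))² + (5−(-5))² = 16 + 100 = 116
|TF|² = (-6−6)² + (5−(-1))² = 144 + 36 = 180
|TG|² = (-6−(-7))² + (5−8)² = 1 + 9 = 10
|TH|² = (-6−(-3))² + (5−2)² = 9 + 9 = 18
T is equidistant from D and G (both at squared distance 10), and every other site is strictly farther — so T lies on the D–G Voronoi edge.

D and G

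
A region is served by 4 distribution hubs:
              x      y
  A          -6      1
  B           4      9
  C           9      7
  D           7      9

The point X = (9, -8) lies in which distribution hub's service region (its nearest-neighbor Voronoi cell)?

C

Compare squared distances (the ordering matches that of the actual distances):
|XA|² = (9−(-6))² + (-8−1)² = 225 + 81 = 306
|XB|² = (9−4)² + (-8−9)² = 25 + 289 = 314
|XC|² = (9−9)² + (-8−7)² = 0 + 225 = 225
|XD|² = (9−7)² + (-8−9)² = 4 + 289 = 293
The smallest is to C, so X lies in the Voronoi region of C.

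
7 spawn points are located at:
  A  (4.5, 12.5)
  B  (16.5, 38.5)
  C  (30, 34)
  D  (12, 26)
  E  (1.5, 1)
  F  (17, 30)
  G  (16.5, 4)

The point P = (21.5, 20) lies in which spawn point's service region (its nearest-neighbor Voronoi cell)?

F

Squared Euclidean distances:
|PA|² = (21.5−4.5)² + (20−12.5)² = 289 + 56.25 = 345.25
|PB|² = (21.5−16.5)² + (20−38.5)² = 25 + 342.25 = 367.25
|PC|² = (21.5−30)² + (20−34)² = 72.25 + 196 = 268.25
|PD|² = (21.5−12)² + (20−26)² = 90.25 + 36 = 126.25
|PE|² = (21.5−1.5)² + (20−1)² = 400 + 361 = 761
|PF|² = (21.5−17)² + (20−30)² = 20.25 + 100 = 120.25
|PG|² = (21.5−16.5)² + (20−4)² = 25 + 256 = 281
Minimum is at F.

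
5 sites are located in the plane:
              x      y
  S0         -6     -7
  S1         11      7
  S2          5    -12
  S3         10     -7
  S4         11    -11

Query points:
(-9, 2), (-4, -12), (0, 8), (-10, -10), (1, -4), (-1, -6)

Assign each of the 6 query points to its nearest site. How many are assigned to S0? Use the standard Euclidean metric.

(-9, 2) — d² to each: S0:90, S1:425, S2:392, S3:442, S4:569 → nearest is S0
(-4, -12) — d² to each: S0:29, S1:586, S2:81, S3:221, S4:226 → nearest is S0
(0, 8) — d² to each: S0:261, S1:122, S2:425, S3:325, S4:482 → nearest is S1
(-10, -10) — d² to each: S0:25, S1:730, S2:229, S3:409, S4:442 → nearest is S0
(1, -4) — d² to each: S0:58, S1:221, S2:80, S3:90, S4:149 → nearest is S0
(-1, -6) — d² to each: S0:26, S1:313, S2:72, S3:122, S4:169 → nearest is S0
5 of the 6 points have S0 as nearest.

5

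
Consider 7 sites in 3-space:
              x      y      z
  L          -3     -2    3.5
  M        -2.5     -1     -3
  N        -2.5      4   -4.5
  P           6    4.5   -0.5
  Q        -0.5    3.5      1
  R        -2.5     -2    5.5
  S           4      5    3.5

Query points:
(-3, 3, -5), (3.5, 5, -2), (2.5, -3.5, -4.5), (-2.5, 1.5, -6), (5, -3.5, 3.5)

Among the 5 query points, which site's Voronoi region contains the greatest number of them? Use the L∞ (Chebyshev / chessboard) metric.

(-3, 3, -5) — d to each: L:8.5, M:4, N:1, P:9, Q:6, R:10.5, S:8.5 → nearest is N
(3.5, 5, -2) — d to each: L:7, M:6, N:6, P:2.5, Q:4, R:7.5, S:5.5 → nearest is P
(2.5, -3.5, -4.5) — d to each: L:8, M:5, N:7.5, P:8, Q:7, R:10, S:8.5 → nearest is M
(-2.5, 1.5, -6) — d to each: L:9.5, M:3, N:2.5, P:8.5, Q:7, R:11.5, S:9.5 → nearest is N
(5, -3.5, 3.5) — d to each: L:8, M:7.5, N:8, P:8, Q:7, R:7.5, S:8.5 → nearest is Q
Tally — M:1, N:2, P:1, Q:1. N captures the most (2).

N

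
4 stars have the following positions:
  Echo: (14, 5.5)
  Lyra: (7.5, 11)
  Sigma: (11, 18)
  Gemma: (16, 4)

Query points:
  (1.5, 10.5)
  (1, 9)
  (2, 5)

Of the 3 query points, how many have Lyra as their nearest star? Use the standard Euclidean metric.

3

(1.5, 10.5) — d² to each: Echo:181.25, Lyra:36.25, Sigma:146.5, Gemma:252.5 → nearest is Lyra
(1, 9) — d² to each: Echo:181.25, Lyra:46.25, Sigma:181, Gemma:250 → nearest is Lyra
(2, 5) — d² to each: Echo:144.25, Lyra:66.25, Sigma:250, Gemma:197 → nearest is Lyra
3 of the 3 points have Lyra as nearest.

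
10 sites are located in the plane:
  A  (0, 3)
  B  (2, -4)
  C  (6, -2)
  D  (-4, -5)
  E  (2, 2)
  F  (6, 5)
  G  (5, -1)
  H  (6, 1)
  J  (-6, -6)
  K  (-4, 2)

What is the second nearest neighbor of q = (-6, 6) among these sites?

Since √ is increasing, it suffices to compare squared distances:
|qA|² = 36 + 9 = 45
|qB|² = 64 + 100 = 164
|qC|² = 144 + 64 = 208
|qD|² = 4 + 121 = 125
|qE|² = 64 + 16 = 80
|qF|² = 144 + 1 = 145
|qG|² = 121 + 49 = 170
|qH|² = 144 + 25 = 169
|qJ|² = 0 + 144 = 144
|qK|² = 4 + 16 = 20
Sorted ascending: K, A, E, … — the second-nearest is A.

A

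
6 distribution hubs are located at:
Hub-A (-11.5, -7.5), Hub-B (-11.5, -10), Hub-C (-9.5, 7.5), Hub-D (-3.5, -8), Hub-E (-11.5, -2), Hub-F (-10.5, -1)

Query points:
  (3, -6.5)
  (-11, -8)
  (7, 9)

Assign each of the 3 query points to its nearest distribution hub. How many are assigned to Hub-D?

(3, -6.5) — d² to each: Hub-A:211.25, Hub-B:222.5, Hub-C:352.25, Hub-D:44.5, Hub-E:230.5, Hub-F:212.5 → nearest is Hub-D
(-11, -8) — d² to each: Hub-A:0.5, Hub-B:4.25, Hub-C:242.5, Hub-D:56.25, Hub-E:36.25, Hub-F:49.25 → nearest is Hub-A
(7, 9) — d² to each: Hub-A:614.5, Hub-B:703.25, Hub-C:274.5, Hub-D:399.25, Hub-E:463.25, Hub-F:406.25 → nearest is Hub-C
1 of the 3 points has Hub-D as nearest.

1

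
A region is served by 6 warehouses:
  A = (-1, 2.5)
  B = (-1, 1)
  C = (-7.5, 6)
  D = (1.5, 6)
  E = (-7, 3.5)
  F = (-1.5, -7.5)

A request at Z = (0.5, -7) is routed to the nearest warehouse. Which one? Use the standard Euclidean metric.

Since √ is increasing, it suffices to compare squared distances:
|ZA|² = (0.5−(-1))² + (-7−2.5)² = 2.25 + 90.25 = 92.5
|ZB|² = (0.5−(-1))² + (-7−1)² = 2.25 + 64 = 66.25
|ZC|² = (0.5−(-7.5))² + (-7−6)² = 64 + 169 = 233
|ZD|² = (0.5−1.5)² + (-7−6)² = 1 + 169 = 170
|ZE|² = (0.5−(-7))² + (-7−3.5)² = 56.25 + 110.25 = 166.5
|ZF|² = (0.5−(-1.5))² + (-7−(-7.5))² = 4 + 0.25 = 4.25
The smallest is to F, so Z lies in the Voronoi region of F.

F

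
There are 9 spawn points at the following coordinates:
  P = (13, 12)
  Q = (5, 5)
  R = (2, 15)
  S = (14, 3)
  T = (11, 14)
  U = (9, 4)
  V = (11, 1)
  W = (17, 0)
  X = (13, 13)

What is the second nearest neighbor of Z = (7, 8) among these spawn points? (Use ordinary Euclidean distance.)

Squared Euclidean distances:
|ZP|² = (7−13)² + (8−12)² = 36 + 16 = 52
|ZQ|² = (7−5)² + (8−5)² = 4 + 9 = 13
|ZR|² = (7−2)² + (8−15)² = 25 + 49 = 74
|ZS|² = (7−14)² + (8−3)² = 49 + 25 = 74
|ZT|² = (7−11)² + (8−14)² = 16 + 36 = 52
|ZU|² = (7−9)² + (8−4)² = 4 + 16 = 20
|ZV|² = (7−11)² + (8−1)² = 16 + 49 = 65
|ZW|² = (7−17)² + (8−0)² = 100 + 64 = 164
|ZX|² = (7−13)² + (8−13)² = 36 + 25 = 61
Sorted ascending: Q, U, P, … — the second-nearest is U.

U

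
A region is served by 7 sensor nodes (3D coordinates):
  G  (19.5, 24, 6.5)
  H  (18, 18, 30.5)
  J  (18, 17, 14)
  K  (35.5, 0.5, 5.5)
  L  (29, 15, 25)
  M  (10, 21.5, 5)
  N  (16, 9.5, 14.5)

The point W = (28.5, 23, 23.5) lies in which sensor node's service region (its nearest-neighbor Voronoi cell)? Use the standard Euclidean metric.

L

Squared Euclidean distances:
|WG|² = 81 + 1 + 289 = 371
|WH|² = 110.25 + 25 + 49 = 184.25
|WJ|² = 110.25 + 36 + 90.25 = 236.5
|WK|² = 49 + 506.25 + 324 = 879.25
|WL|² = 0.25 + 64 + 2.25 = 66.5
|WM|² = 342.25 + 2.25 + 342.25 = 686.75
|WN|² = 156.25 + 182.25 + 81 = 419.5
The smallest is to L, so W lies in the Voronoi region of L.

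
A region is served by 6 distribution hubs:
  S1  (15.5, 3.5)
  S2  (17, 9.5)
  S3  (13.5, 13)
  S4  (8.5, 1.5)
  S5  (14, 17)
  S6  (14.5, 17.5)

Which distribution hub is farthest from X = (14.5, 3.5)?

S6

Squared Euclidean distances:
|XS1|² = (14.5−15.5)² + (3.5−3.5)² = 1 + 0 = 1
|XS2|² = (14.5−17)² + (3.5−9.5)² = 6.25 + 36 = 42.25
|XS3|² = (14.5−13.5)² + (3.5−13)² = 1 + 90.25 = 91.25
|XS4|² = (14.5−8.5)² + (3.5−1.5)² = 36 + 4 = 40
|XS5|² = (14.5−14)² + (3.5−17)² = 0.25 + 182.25 = 182.5
|XS6|² = (14.5−14.5)² + (3.5−17.5)² = 0 + 196 = 196
The largest is to S6.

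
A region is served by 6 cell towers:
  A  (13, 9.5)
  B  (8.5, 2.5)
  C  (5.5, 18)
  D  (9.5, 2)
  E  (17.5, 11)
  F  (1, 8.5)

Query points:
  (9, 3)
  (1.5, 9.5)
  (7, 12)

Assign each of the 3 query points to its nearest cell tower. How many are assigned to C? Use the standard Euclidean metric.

(9, 3) — d² to each: A:58.25, B:0.5, C:237.25, D:1.25, E:136.25, F:94.25 → nearest is B
(1.5, 9.5) — d² to each: A:132.25, B:98, C:88.25, D:120.25, E:258.25, F:1.25 → nearest is F
(7, 12) — d² to each: A:42.25, B:92.5, C:38.25, D:106.25, E:111.25, F:48.25 → nearest is C
1 of the 3 points has C as nearest.

1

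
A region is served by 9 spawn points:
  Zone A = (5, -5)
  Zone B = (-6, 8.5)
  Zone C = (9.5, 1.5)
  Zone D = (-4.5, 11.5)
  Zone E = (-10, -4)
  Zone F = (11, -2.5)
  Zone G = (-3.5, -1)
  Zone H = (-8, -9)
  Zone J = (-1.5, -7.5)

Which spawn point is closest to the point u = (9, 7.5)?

Zone C

Squared Euclidean distances:
d²(u, Zone A) = 16 + 156.25 = 172.25
d²(u, Zone B) = 225 + 1 = 226
d²(u, Zone C) = 0.25 + 36 = 36.25
d²(u, Zone D) = 182.25 + 16 = 198.25
d²(u, Zone E) = 361 + 132.25 = 493.25
d²(u, Zone F) = 4 + 100 = 104
d²(u, Zone G) = 156.25 + 72.25 = 228.5
d²(u, Zone H) = 289 + 272.25 = 561.25
d²(u, Zone J) = 110.25 + 225 = 335.25
Zone C is nearest.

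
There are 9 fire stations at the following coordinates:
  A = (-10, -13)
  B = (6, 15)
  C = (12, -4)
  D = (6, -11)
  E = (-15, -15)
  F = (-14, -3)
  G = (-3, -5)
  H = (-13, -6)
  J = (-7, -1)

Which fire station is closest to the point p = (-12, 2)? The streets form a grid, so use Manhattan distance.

F

d(p,A) = |-12−(-10)| + |2−(-13)| = 2 + 15 = 17
d(p,B) = |-12−6| + |2−15| = 18 + 13 = 31
d(p,C) = |-12−12| + |2−(-4)| = 24 + 6 = 30
d(p,D) = |-12−6| + |2−(-11)| = 18 + 13 = 31
d(p,E) = |-12−(-15)| + |2−(-15)| = 3 + 17 = 20
d(p,F) = |-12−(-14)| + |2−(-3)| = 2 + 5 = 7
d(p,G) = |-12−(-3)| + |2−(-5)| = 9 + 7 = 16
d(p,H) = |-12−(-13)| + |2−(-6)| = 1 + 8 = 9
d(p,J) = |-12−(-7)| + |2−(-1)| = 5 + 3 = 8
The smallest is to F, so p lies in the Voronoi region of F.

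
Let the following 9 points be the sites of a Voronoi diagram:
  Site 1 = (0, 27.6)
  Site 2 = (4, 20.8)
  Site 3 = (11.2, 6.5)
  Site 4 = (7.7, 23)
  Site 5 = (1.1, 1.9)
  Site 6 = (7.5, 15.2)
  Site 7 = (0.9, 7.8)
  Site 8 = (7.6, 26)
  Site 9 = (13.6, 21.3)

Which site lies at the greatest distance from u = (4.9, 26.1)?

Site 5

Compare squared distances (the ordering matches that of the actual distances):
d²(u, Site 1) = (4.9−0)² + (26.1−27.6)² = 24.01 + 2.25 = 26.26
d²(u, Site 2) = (4.9−4)² + (26.1−20.8)² = 0.81 + 28.09 = 28.9
d²(u, Site 3) = (4.9−11.2)² + (26.1−6.5)² = 39.69 + 384.16 = 423.85
d²(u, Site 4) = (4.9−7.7)² + (26.1−23)² = 7.84 + 9.61 = 17.45
d²(u, Site 5) = (4.9−1.1)² + (26.1−1.9)² = 14.44 + 585.64 = 600.08
d²(u, Site 6) = (4.9−7.5)² + (26.1−15.2)² = 6.76 + 118.81 = 125.57
d²(u, Site 7) = (4.9−0.9)² + (26.1−7.8)² = 16 + 334.89 = 350.89
d²(u, Site 8) = (4.9−7.6)² + (26.1−26)² = 7.29 + 0.01 = 7.3
d²(u, Site 9) = (4.9−13.6)² + (26.1−21.3)² = 75.69 + 23.04 = 98.73
The largest is to Site 5.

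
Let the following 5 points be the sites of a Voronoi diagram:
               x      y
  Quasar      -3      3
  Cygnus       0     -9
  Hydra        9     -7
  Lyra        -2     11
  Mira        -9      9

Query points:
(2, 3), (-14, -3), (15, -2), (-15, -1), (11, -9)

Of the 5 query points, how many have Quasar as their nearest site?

(2, 3) — d² to each: Quasar:25, Cygnus:148, Hydra:149, Lyra:80, Mira:157 → nearest is Quasar
(-14, -3) — d² to each: Quasar:157, Cygnus:232, Hydra:545, Lyra:340, Mira:169 → nearest is Quasar
(15, -2) — d² to each: Quasar:349, Cygnus:274, Hydra:61, Lyra:458, Mira:697 → nearest is Hydra
(-15, -1) — d² to each: Quasar:160, Cygnus:289, Hydra:612, Lyra:313, Mira:136 → nearest is Mira
(11, -9) — d² to each: Quasar:340, Cygnus:121, Hydra:8, Lyra:569, Mira:724 → nearest is Hydra
2 of the 5 points have Quasar as nearest.

2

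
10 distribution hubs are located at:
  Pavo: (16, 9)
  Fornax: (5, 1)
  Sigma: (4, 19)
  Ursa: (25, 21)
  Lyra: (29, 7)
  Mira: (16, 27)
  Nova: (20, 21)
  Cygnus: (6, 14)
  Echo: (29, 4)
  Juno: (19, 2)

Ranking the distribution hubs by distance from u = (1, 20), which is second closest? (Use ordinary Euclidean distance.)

Cygnus

Squared Euclidean distances:
d²(u, Pavo) = 225 + 121 = 346
d²(u, Fornax) = 16 + 361 = 377
d²(u, Sigma) = 9 + 1 = 10
d²(u, Ursa) = 576 + 1 = 577
d²(u, Lyra) = 784 + 169 = 953
d²(u, Mira) = 225 + 49 = 274
d²(u, Nova) = 361 + 1 = 362
d²(u, Cygnus) = 25 + 36 = 61
d²(u, Echo) = 784 + 256 = 1040
d²(u, Juno) = 324 + 324 = 648
Sorted ascending: Sigma, Cygnus, Mira, … — the second-nearest is Cygnus.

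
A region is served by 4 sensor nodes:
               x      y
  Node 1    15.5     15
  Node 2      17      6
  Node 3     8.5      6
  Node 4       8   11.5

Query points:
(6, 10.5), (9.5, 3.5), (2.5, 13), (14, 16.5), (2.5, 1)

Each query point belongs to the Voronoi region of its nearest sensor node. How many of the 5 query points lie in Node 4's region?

(6, 10.5) — d² to each: Node 1:110.5, Node 2:141.25, Node 3:26.5, Node 4:5 → nearest is Node 4
(9.5, 3.5) — d² to each: Node 1:168.25, Node 2:62.5, Node 3:7.25, Node 4:66.25 → nearest is Node 3
(2.5, 13) — d² to each: Node 1:173, Node 2:259.25, Node 3:85, Node 4:32.5 → nearest is Node 4
(14, 16.5) — d² to each: Node 1:4.5, Node 2:119.25, Node 3:140.5, Node 4:61 → nearest is Node 1
(2.5, 1) — d² to each: Node 1:365, Node 2:235.25, Node 3:61, Node 4:140.5 → nearest is Node 3
2 of the 5 points have Node 4 as nearest.

2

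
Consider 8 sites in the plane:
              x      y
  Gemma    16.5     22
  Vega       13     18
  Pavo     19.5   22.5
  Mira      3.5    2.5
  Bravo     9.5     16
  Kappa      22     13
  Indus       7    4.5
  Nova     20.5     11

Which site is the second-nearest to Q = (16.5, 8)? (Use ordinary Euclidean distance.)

Kappa

Since √ is increasing, it suffices to compare squared distances:
d²(Q, Gemma) = (16.5−16.5)² + (8−22)² = 0 + 196 = 196
d²(Q, Vega) = (16.5−13)² + (8−18)² = 12.25 + 100 = 112.25
d²(Q, Pavo) = (16.5−19.5)² + (8−22.5)² = 9 + 210.25 = 219.25
d²(Q, Mira) = (16.5−3.5)² + (8−2.5)² = 169 + 30.25 = 199.25
d²(Q, Bravo) = (16.5−9.5)² + (8−16)² = 49 + 64 = 113
d²(Q, Kappa) = (16.5−22)² + (8−13)² = 30.25 + 25 = 55.25
d²(Q, Indus) = (16.5−7)² + (8−4.5)² = 90.25 + 12.25 = 102.5
d²(Q, Nova) = (16.5−20.5)² + (8−11)² = 16 + 9 = 25
Sorted ascending: Nova, Kappa, Indus, … — the second-nearest is Kappa.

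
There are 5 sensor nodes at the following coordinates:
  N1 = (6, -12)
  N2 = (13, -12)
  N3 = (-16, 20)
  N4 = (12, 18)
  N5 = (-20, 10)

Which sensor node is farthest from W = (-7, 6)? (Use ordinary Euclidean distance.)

Since √ is increasing, it suffices to compare squared distances:
|WN1|² = (-7−6)² + (6−(-12))² = 169 + 324 = 493
|WN2|² = (-7−13)² + (6−(-12))² = 400 + 324 = 724
|WN3|² = (-7−(-16))² + (6−20)² = 81 + 196 = 277
|WN4|² = (-7−12)² + (6−18)² = 361 + 144 = 505
|WN5|² = (-7−(-20))² + (6−10)² = 169 + 16 = 185
The largest is to N2.

N2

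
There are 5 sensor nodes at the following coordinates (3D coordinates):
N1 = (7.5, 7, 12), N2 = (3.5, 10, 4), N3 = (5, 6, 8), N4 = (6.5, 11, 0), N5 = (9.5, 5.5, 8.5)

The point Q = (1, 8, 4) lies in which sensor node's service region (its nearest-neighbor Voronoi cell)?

N2

Since √ is increasing, it suffices to compare squared distances:
|QN1|² = 42.25 + 1 + 64 = 107.25
|QN2|² = 6.25 + 4 + 0 = 10.25
|QN3|² = 16 + 4 + 16 = 36
|QN4|² = 30.25 + 9 + 16 = 55.25
|QN5|² = 72.25 + 6.25 + 20.25 = 98.75
N2 is nearest.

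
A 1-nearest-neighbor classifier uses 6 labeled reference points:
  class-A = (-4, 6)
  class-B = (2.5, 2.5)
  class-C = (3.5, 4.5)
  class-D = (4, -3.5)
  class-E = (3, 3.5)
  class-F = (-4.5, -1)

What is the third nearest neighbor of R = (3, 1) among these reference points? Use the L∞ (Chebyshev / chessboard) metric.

d(R, class-A) = max(7, 5) = 7
d(R, class-B) = max(0.5, 1.5) = 1.5
d(R, class-C) = max(0.5, 3.5) = 3.5
d(R, class-D) = max(1, 4.5) = 4.5
d(R, class-E) = max(0, 2.5) = 2.5
d(R, class-F) = max(7.5, 2) = 7.5
Sorted ascending: class-B, class-E, class-C, class-D, … — the third-nearest is class-C.

class-C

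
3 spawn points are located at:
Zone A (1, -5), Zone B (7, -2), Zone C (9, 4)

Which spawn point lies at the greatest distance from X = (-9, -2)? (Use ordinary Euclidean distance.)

Compare squared distances (the ordering matches that of the actual distances):
d²(X, Zone A) = (-9−1)² + (-2−(-5))² = 100 + 9 = 109
d²(X, Zone B) = (-9−7)² + (-2−(-2))² = 256 + 0 = 256
d²(X, Zone C) = (-9−9)² + (-2−4)² = 324 + 36 = 360
The largest is to Zone C.

Zone C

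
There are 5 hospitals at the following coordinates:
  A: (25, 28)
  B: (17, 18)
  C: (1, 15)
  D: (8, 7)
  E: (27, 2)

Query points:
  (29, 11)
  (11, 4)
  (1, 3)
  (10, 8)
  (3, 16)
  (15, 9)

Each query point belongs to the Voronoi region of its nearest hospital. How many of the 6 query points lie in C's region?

1

(29, 11) — d² to each: A:305, B:193, C:800, D:457, E:85 → nearest is E
(11, 4) — d² to each: A:772, B:232, C:221, D:18, E:260 → nearest is D
(1, 3) — d² to each: A:1201, B:481, C:144, D:65, E:677 → nearest is D
(10, 8) — d² to each: A:625, B:149, C:130, D:5, E:325 → nearest is D
(3, 16) — d² to each: A:628, B:200, C:5, D:106, E:772 → nearest is C
(15, 9) — d² to each: A:461, B:85, C:232, D:53, E:193 → nearest is D
1 of the 6 points has C as nearest.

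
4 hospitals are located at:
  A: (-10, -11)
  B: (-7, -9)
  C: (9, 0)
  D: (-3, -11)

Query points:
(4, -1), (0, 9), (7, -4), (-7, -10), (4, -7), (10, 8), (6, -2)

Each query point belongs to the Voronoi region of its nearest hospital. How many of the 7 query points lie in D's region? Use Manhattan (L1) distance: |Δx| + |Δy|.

(4, -1) — d to each: A:24, B:19, C:6, D:17 → nearest is C
(0, 9) — d to each: A:30, B:25, C:18, D:23 → nearest is C
(7, -4) — d to each: A:24, B:19, C:6, D:17 → nearest is C
(-7, -10) — d to each: A:4, B:1, C:26, D:5 → nearest is B
(4, -7) — d to each: A:18, B:13, C:12, D:11 → nearest is D
(10, 8) — d to each: A:39, B:34, C:9, D:32 → nearest is C
(6, -2) — d to each: A:25, B:20, C:5, D:18 → nearest is C
1 of the 7 points has D as nearest.

1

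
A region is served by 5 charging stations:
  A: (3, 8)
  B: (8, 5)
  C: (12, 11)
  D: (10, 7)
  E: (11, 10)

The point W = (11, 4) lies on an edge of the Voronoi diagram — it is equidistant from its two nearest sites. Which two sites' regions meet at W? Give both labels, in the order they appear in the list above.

Squared distances from W to each site:
|WA|² = (11−3)² + (4−8)² = 64 + 16 = 80
|WB|² = (11−8)² + (4−5)² = 9 + 1 = 10
|WC|² = (11−12)² + (4−11)² = 1 + 49 = 50
|WD|² = (11−10)² + (4−7)² = 1 + 9 = 10
|WE|² = (11−11)² + (4−10)² = 0 + 36 = 36
W is equidistant from B and D (both at squared distance 10), and every other site is strictly farther — so W lies on the B–D Voronoi edge.

B and D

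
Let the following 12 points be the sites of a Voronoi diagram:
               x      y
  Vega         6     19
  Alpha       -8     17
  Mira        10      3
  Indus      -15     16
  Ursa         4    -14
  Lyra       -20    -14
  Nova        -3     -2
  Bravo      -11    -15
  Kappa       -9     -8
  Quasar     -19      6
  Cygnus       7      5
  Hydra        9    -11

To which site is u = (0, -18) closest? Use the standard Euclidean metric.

Ursa

Since √ is increasing, it suffices to compare squared distances:
d²(u, Vega) = (0−6)² + (-18−19)² = 36 + 1369 = 1405
d²(u, Alpha) = (0−(-8))² + (-18−17)² = 64 + 1225 = 1289
d²(u, Mira) = (0−10)² + (-18−3)² = 100 + 441 = 541
d²(u, Indus) = (0−(-15))² + (-18−16)² = 225 + 1156 = 1381
d²(u, Ursa) = (0−4)² + (-18−(-14))² = 16 + 16 = 32
d²(u, Lyra) = (0−(-20))² + (-18−(-14))² = 400 + 16 = 416
d²(u, Nova) = (0−(-3))² + (-18−(-2))² = 9 + 256 = 265
d²(u, Bravo) = (0−(-11))² + (-18−(-15))² = 121 + 9 = 130
d²(u, Kappa) = (0−(-9))² + (-18−(-8))² = 81 + 100 = 181
d²(u, Quasar) = (0−(-19))² + (-18−6)² = 361 + 576 = 937
d²(u, Cygnus) = (0−7)² + (-18−5)² = 49 + 529 = 578
d²(u, Hydra) = (0−9)² + (-18−(-11))² = 81 + 49 = 130
Minimum is at Ursa.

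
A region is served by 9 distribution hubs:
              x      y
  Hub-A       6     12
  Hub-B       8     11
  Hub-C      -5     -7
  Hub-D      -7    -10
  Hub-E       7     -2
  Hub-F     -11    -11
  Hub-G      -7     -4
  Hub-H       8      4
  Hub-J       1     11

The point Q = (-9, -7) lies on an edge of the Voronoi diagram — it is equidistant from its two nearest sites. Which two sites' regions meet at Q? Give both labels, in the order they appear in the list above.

Squared distances from Q to each site:
d²(Q, Hub-A) = 225 + 361 = 586
d²(Q, Hub-B) = 289 + 324 = 613
d²(Q, Hub-C) = 16 + 0 = 16
d²(Q, Hub-D) = 4 + 9 = 13
d²(Q, Hub-E) = 256 + 25 = 281
d²(Q, Hub-F) = 4 + 16 = 20
d²(Q, Hub-G) = 4 + 9 = 13
d²(Q, Hub-H) = 289 + 121 = 410
d²(Q, Hub-J) = 100 + 324 = 424
Q is equidistant from Hub-D and Hub-G (both at squared distance 13), and every other site is strictly farther — so Q lies on the Hub-D–Hub-G Voronoi edge.

Hub-D and Hub-G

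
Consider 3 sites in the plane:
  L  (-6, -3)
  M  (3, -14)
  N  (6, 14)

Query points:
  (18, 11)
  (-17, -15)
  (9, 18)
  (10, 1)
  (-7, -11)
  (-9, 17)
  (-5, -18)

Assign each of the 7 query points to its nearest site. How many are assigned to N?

4

(18, 11) — d² to each: L:772, M:850, N:153 → nearest is N
(-17, -15) — d² to each: L:265, M:401, N:1370 → nearest is L
(9, 18) — d² to each: L:666, M:1060, N:25 → nearest is N
(10, 1) — d² to each: L:272, M:274, N:185 → nearest is N
(-7, -11) — d² to each: L:65, M:109, N:794 → nearest is L
(-9, 17) — d² to each: L:409, M:1105, N:234 → nearest is N
(-5, -18) — d² to each: L:226, M:80, N:1145 → nearest is M
4 of the 7 points have N as nearest.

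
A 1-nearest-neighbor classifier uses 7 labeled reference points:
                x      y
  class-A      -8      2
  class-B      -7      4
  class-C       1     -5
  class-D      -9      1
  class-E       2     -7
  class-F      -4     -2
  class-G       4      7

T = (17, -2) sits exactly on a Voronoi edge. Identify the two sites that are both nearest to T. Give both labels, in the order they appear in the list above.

Squared distances from T to each site:
d²(T, class-A) = 625 + 16 = 641
d²(T, class-B) = 576 + 36 = 612
d²(T, class-C) = 256 + 9 = 265
d²(T, class-D) = 676 + 9 = 685
d²(T, class-E) = 225 + 25 = 250
d²(T, class-F) = 441 + 0 = 441
d²(T, class-G) = 169 + 81 = 250
T is equidistant from class-E and class-G (both at squared distance 250), and every other site is strictly farther — so T lies on the class-E–class-G Voronoi edge.

class-E and class-G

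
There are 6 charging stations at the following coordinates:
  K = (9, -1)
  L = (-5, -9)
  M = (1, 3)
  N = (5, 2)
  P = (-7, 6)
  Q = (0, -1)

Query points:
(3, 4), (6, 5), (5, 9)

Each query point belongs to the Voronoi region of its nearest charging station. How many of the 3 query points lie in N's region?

(3, 4) — d² to each: K:61, L:233, M:5, N:8, P:104, Q:34 → nearest is M
(6, 5) — d² to each: K:45, L:317, M:29, N:10, P:170, Q:72 → nearest is N
(5, 9) — d² to each: K:116, L:424, M:52, N:49, P:153, Q:125 → nearest is N
2 of the 3 points have N as nearest.

2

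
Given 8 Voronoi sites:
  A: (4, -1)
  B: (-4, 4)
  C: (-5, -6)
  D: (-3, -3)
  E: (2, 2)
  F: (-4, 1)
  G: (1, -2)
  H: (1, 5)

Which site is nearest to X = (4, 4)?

E

Compare squared distances (the ordering matches that of the actual distances):
|XA|² = (4−4)² + (4−(-1))² = 0 + 25 = 25
|XB|² = (4−(-4))² + (4−4)² = 64 + 0 = 64
|XC|² = (4−(-5))² + (4−(-6))² = 81 + 100 = 181
|XD|² = (4−(-3))² + (4−(-3))² = 49 + 49 = 98
|XE|² = (4−2)² + (4−2)² = 4 + 4 = 8
|XF|² = (4−(-4))² + (4−1)² = 64 + 9 = 73
|XG|² = (4−1)² + (4−(-2))² = 9 + 36 = 45
|XH|² = (4−1)² + (4−5)² = 9 + 1 = 10
The smallest is to E, so X lies in the Voronoi region of E.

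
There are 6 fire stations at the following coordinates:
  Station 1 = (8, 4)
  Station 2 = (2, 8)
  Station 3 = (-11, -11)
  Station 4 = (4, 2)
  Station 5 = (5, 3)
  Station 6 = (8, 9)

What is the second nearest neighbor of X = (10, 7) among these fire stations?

Station 1

Since √ is increasing, it suffices to compare squared distances:
d²(X, Station 1) = 4 + 9 = 13
d²(X, Station 2) = 64 + 1 = 65
d²(X, Station 3) = 441 + 324 = 765
d²(X, Station 4) = 36 + 25 = 61
d²(X, Station 5) = 25 + 16 = 41
d²(X, Station 6) = 4 + 4 = 8
Sorted ascending: Station 6, Station 1, Station 5, … — the second-nearest is Station 1.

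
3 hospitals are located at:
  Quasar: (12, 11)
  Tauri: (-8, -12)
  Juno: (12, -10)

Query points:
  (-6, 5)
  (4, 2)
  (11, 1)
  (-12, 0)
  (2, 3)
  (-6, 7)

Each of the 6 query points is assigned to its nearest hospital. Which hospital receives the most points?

(-6, 5) — d² to each: Quasar:360, Tauri:293, Juno:549 → nearest is Tauri
(4, 2) — d² to each: Quasar:145, Tauri:340, Juno:208 → nearest is Quasar
(11, 1) — d² to each: Quasar:101, Tauri:530, Juno:122 → nearest is Quasar
(-12, 0) — d² to each: Quasar:697, Tauri:160, Juno:676 → nearest is Tauri
(2, 3) — d² to each: Quasar:164, Tauri:325, Juno:269 → nearest is Quasar
(-6, 7) — d² to each: Quasar:340, Tauri:365, Juno:613 → nearest is Quasar
Tally — Quasar:4, Tauri:2. Quasar captures the most (4).

Quasar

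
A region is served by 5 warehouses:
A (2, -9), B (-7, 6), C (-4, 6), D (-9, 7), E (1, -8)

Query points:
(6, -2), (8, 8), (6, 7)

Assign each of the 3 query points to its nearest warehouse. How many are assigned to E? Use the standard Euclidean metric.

(6, -2) — d² to each: A:65, B:233, C:164, D:306, E:61 → nearest is E
(8, 8) — d² to each: A:325, B:229, C:148, D:290, E:305 → nearest is C
(6, 7) — d² to each: A:272, B:170, C:101, D:225, E:250 → nearest is C
1 of the 3 points has E as nearest.

1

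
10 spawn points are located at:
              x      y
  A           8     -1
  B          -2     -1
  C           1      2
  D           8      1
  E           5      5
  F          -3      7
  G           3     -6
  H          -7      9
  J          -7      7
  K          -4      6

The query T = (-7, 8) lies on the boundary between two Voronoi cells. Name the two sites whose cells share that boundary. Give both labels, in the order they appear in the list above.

Squared distances from T to each site:
|TA|² = 225 + 81 = 306
|TB|² = 25 + 81 = 106
|TC|² = 64 + 36 = 100
|TD|² = 225 + 49 = 274
|TE|² = 144 + 9 = 153
|TF|² = 16 + 1 = 17
|TG|² = 100 + 196 = 296
|TH|² = 0 + 1 = 1
|TJ|² = 0 + 1 = 1
|TK|² = 9 + 4 = 13
T is equidistant from H and J (both at squared distance 1), and every other site is strictly farther — so T lies on the H–J Voronoi edge.

H and J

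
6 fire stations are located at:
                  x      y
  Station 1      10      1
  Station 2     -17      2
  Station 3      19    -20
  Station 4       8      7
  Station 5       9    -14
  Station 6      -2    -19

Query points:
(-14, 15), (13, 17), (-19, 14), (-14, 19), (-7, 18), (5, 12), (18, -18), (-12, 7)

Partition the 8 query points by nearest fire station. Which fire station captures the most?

Station 2

(-14, 15) — d² to each: Station 1:772, Station 2:178, Station 3:2314, Station 4:548, Station 5:1370, Station 6:1300 → nearest is Station 2
(13, 17) — d² to each: Station 1:265, Station 2:1125, Station 3:1405, Station 4:125, Station 5:977, Station 6:1521 → nearest is Station 4
(-19, 14) — d² to each: Station 1:1010, Station 2:148, Station 3:2600, Station 4:778, Station 5:1568, Station 6:1378 → nearest is Station 2
(-14, 19) — d² to each: Station 1:900, Station 2:298, Station 3:2610, Station 4:628, Station 5:1618, Station 6:1588 → nearest is Station 2
(-7, 18) — d² to each: Station 1:578, Station 2:356, Station 3:2120, Station 4:346, Station 5:1280, Station 6:1394 → nearest is Station 4
(5, 12) — d² to each: Station 1:146, Station 2:584, Station 3:1220, Station 4:34, Station 5:692, Station 6:1010 → nearest is Station 4
(18, -18) — d² to each: Station 1:425, Station 2:1625, Station 3:5, Station 4:725, Station 5:97, Station 6:401 → nearest is Station 3
(-12, 7) — d² to each: Station 1:520, Station 2:50, Station 3:1690, Station 4:400, Station 5:882, Station 6:776 → nearest is Station 2
Tally — Station 2:4, Station 3:1, Station 4:3. Station 2 captures the most (4).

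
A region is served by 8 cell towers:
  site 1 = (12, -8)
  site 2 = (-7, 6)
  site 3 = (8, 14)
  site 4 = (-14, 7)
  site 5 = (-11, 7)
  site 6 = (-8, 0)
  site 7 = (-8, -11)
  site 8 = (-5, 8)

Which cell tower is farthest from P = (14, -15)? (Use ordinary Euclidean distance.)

Squared Euclidean distances:
d²(P, site 1) = 4 + 49 = 53
d²(P, site 2) = 441 + 441 = 882
d²(P, site 3) = 36 + 841 = 877
d²(P, site 4) = 784 + 484 = 1268
d²(P, site 5) = 625 + 484 = 1109
d²(P, site 6) = 484 + 225 = 709
d²(P, site 7) = 484 + 16 = 500
d²(P, site 8) = 361 + 529 = 890
The largest is to site 4.

site 4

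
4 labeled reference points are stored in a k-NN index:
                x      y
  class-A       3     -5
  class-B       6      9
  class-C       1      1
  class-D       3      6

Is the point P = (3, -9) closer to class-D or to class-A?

Compare squared distances:
d²(P, class-D) = (3−3)² + (-9−6)² = 0 + 225 = 225
d²(P, class-A) = (3−3)² + (-9−(-5))² = 0 + 16 = 16
225 > 16, so class-A is closer.

class-A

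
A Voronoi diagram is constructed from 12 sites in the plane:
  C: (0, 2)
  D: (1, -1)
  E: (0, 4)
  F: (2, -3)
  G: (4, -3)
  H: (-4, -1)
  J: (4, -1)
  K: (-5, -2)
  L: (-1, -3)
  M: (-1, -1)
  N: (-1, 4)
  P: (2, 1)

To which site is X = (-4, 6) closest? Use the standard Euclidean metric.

N

Since √ is increasing, it suffices to compare squared distances:
|XC|² = 16 + 16 = 32
|XD|² = 25 + 49 = 74
|XE|² = 16 + 4 = 20
|XF|² = 36 + 81 = 117
|XG|² = 64 + 81 = 145
|XH|² = 0 + 49 = 49
|XJ|² = 64 + 49 = 113
|XK|² = 1 + 64 = 65
|XL|² = 9 + 81 = 90
|XM|² = 9 + 49 = 58
|XN|² = 9 + 4 = 13
|XP|² = 36 + 25 = 61
Minimum is at N.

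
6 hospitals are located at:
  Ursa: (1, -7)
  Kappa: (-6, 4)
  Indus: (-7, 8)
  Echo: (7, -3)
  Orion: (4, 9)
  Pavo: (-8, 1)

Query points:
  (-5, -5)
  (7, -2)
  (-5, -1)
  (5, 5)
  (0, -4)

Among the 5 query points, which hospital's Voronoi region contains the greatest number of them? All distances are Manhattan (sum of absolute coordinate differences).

Ursa

(-5, -5) — d to each: Ursa:8, Kappa:10, Indus:15, Echo:14, Orion:23, Pavo:9 → nearest is Ursa
(7, -2) — d to each: Ursa:11, Kappa:19, Indus:24, Echo:1, Orion:14, Pavo:18 → nearest is Echo
(-5, -1) — d to each: Ursa:12, Kappa:6, Indus:11, Echo:14, Orion:19, Pavo:5 → nearest is Pavo
(5, 5) — d to each: Ursa:16, Kappa:12, Indus:15, Echo:10, Orion:5, Pavo:17 → nearest is Orion
(0, -4) — d to each: Ursa:4, Kappa:14, Indus:19, Echo:8, Orion:17, Pavo:13 → nearest is Ursa
Tally — Ursa:2, Echo:1, Orion:1, Pavo:1. Ursa captures the most (2).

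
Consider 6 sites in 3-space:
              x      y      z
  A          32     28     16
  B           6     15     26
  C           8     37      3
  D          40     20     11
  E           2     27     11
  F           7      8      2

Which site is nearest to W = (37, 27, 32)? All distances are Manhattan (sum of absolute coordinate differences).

d(W,A) = |37−32| + |27−28| + |32−16| = 5 + 1 + 16 = 22
d(W,B) = |37−6| + |27−15| + |32−26| = 31 + 12 + 6 = 49
d(W,C) = |37−8| + |27−37| + |32−3| = 29 + 10 + 29 = 68
d(W,D) = |37−40| + |27−20| + |32−11| = 3 + 7 + 21 = 31
d(W,E) = |37−2| + |27−27| + |32−11| = 35 + 0 + 21 = 56
d(W,F) = |37−7| + |27−8| + |32−2| = 30 + 19 + 30 = 79
A is nearest.

A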